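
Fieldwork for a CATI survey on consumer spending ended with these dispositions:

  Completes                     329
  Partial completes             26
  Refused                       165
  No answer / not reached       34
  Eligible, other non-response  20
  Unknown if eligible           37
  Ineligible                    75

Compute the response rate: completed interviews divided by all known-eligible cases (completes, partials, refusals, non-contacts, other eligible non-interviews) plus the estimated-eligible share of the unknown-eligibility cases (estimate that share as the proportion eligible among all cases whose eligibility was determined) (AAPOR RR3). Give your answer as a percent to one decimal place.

Num = 329
Eligible (known) = 329 + 26 + 165 + 34 + 20 = 574
e = 574 / (574 + 75) = 574 / 649 = 0.8844
Eligible share of unknowns = 0.8844 × 37 = 32.72
Base = 574 + 32.72 = 606.72
RR3 = 329 / 606.72 = 0.5423

54.2%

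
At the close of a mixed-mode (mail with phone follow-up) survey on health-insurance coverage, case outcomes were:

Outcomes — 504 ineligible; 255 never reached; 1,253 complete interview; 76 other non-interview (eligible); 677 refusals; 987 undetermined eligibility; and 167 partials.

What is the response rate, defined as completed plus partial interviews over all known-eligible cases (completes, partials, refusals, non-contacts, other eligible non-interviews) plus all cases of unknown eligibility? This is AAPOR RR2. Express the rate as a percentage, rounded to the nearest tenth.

41.6%

Numerator → 1253 + 167 = 1420
Denom → 1253 + 167 + 677 + 255 + 76 + 987 = 3415
RR2 = 1420 / 3415 = 0.4158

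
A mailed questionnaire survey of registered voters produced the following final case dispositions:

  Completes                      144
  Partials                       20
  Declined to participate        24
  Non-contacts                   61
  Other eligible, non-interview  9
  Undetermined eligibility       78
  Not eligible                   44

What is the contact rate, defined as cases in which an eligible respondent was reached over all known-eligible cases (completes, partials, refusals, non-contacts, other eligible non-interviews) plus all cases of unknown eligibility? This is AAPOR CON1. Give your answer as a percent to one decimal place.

58.6%

Num → 144 + 20 + 24 + 9 = 197
Base → 144 + 20 + 24 + 61 + 9 + 78 = 336
CON1 = 197 / 336 = 0.5863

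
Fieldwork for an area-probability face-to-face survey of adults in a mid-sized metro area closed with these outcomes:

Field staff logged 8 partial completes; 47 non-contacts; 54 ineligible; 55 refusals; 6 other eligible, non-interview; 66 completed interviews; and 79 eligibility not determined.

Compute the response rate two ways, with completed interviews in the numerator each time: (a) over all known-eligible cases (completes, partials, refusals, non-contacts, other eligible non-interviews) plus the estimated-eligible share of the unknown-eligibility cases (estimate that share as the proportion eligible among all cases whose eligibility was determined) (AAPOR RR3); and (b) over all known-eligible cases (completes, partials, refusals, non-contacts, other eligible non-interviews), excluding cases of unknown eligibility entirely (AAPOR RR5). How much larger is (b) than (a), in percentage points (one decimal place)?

9.1

Top: 66
Eligible (known): 66 + 8 + 55 + 47 + 6 = 182
e = 182 / (182 + 54) = 182 / 236 = 0.7712
Estimated eligible among unknowns: 0.7712 × 79 = 60.92
Denominator: 182 + 60.92 = 242.92
RR3 = 66 / 242.92 = 0.2717
Denominator: 66 + 8 + 55 + 47 + 6 = 182
RR5 = 66 / 182 = 0.3626
Difference = 36.26 − 27.17 = 9.09 percentage points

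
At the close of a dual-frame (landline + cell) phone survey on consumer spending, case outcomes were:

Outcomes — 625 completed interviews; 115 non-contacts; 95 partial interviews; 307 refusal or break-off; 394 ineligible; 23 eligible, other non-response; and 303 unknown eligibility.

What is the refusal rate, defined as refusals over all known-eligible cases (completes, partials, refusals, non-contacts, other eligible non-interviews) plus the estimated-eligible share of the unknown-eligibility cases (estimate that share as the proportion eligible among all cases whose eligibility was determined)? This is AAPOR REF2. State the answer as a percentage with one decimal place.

22.1%

Num: 307
Eligible (known): 625 + 95 + 307 + 115 + 23 = 1165
e = 1165 / (1165 + 394) = 1165 / 1559 = 0.7473
Eligible share of unknowns: 0.7473 × 303 = 226.43
Base: 1165 + 226.43 = 1391.43
REF2 = 307 / 1391.43 = 0.2206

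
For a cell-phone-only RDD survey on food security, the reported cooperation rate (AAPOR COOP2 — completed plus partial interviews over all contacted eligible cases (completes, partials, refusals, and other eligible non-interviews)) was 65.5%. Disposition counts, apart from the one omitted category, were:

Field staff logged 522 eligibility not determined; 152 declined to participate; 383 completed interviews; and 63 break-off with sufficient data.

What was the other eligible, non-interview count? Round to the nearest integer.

Num → 383 + 63 = 446
COOP2 = 446 / D = 0.655
D = 446 / 0.655 = 680.9
Other denominator terms total 598
other eligible, non-interview = 680.9 − 598 ≈ 83

83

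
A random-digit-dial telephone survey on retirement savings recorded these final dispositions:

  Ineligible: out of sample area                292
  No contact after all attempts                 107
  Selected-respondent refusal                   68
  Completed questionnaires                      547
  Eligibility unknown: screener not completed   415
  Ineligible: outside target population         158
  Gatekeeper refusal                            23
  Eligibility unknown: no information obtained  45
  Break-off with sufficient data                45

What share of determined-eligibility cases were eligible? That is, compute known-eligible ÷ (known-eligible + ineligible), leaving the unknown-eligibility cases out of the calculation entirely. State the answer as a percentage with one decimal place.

63.7%

Refusals = 23 + 68 = 91
Unknown eligibility = 415 + 45 = 460
Out of scope = 158 + 292 = 450
Known eligible: 547 + 45 + 91 + 107 = 790
e = 790 / (790 + 450) = 790 / 1240 = 0.6371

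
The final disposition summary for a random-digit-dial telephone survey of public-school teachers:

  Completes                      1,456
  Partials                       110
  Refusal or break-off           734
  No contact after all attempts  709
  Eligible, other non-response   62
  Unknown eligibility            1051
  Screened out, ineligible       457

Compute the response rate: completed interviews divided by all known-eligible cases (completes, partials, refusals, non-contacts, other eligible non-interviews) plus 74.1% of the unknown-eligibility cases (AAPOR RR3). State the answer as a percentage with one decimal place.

37.8%

Numerator = 1456
Determined eligible = 1456 + 110 + 734 + 709 + 62 = 3071
Estimated eligible among unknowns = 0.7410 × 1051 = 778.79
Denominator = 3071 + 778.79 = 3849.79
RR3 = 1456 / 3849.79 = 0.3782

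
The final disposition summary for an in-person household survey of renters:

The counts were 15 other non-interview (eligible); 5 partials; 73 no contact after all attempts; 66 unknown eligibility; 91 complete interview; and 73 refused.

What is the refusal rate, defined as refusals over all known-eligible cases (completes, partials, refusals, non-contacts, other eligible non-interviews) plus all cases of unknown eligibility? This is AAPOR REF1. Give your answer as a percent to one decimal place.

22.6%

Num: 73
Denom: 91 + 5 + 73 + 73 + 15 + 66 = 323
REF1 = 73 / 323 = 0.2260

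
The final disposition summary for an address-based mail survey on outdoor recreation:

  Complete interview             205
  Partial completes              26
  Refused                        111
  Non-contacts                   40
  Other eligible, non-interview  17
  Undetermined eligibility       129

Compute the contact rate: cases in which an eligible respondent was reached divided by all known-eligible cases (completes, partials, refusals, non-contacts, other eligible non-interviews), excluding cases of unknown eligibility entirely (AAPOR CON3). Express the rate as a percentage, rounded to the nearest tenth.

90.0%

Num: 205 + 26 + 111 + 17 = 359
Base: 205 + 26 + 111 + 40 + 17 = 399
CON3 = 359 / 399 = 0.8997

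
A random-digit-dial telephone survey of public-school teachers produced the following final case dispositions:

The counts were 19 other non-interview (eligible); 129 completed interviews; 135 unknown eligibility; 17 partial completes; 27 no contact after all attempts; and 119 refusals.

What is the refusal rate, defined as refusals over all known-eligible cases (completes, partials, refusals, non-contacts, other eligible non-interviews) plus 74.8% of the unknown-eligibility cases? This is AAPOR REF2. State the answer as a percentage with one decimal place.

Numerator = 119
Known eligible = 129 + 17 + 119 + 27 + 19 = 311
Eligible share of unknowns = 0.7480 × 135 = 100.98
Denominator = 311 + 100.98 = 411.98
REF2 = 119 / 411.98 = 0.2888

28.9%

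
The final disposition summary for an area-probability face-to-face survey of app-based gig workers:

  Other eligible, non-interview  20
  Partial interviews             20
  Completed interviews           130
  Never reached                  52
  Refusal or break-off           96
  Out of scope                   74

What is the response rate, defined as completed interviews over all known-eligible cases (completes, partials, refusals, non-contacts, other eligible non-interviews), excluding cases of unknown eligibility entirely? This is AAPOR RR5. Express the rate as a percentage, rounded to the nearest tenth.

Numerator = 130
Denominator = 130 + 20 + 96 + 52 + 20 = 318
RR5 = 130 / 318 = 0.4088

40.9%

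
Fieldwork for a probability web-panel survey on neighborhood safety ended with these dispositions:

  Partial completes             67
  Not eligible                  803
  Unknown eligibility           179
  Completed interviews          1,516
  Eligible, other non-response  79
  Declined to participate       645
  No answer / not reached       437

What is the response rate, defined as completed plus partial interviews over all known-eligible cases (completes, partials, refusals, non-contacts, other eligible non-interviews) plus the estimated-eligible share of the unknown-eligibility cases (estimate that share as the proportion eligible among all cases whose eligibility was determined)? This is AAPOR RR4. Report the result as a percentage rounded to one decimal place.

Numerator: 1516 + 67 = 1583
Determined eligible: 1516 + 67 + 645 + 437 + 79 = 2744
e = 2744 / (2744 + 803) = 2744 / 3547 = 0.7736
Eligible share of unknowns: 0.7736 × 179 = 138.47
Denom: 2744 + 138.47 = 2882.47
RR4 = 1583 / 2882.47 = 0.5492

54.9%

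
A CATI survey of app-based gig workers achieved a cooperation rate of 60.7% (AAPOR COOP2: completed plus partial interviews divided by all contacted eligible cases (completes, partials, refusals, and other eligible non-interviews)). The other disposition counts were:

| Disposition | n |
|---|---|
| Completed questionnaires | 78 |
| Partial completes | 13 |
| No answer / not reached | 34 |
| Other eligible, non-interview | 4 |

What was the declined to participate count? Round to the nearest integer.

Top: 78 + 13 = 91
COOP2 = 91 / D = 0.607
D = 91 / 0.607 = 149.9
Remaining denominator categories sum to 95
declined to participate = 149.9 − 95 ≈ 55

55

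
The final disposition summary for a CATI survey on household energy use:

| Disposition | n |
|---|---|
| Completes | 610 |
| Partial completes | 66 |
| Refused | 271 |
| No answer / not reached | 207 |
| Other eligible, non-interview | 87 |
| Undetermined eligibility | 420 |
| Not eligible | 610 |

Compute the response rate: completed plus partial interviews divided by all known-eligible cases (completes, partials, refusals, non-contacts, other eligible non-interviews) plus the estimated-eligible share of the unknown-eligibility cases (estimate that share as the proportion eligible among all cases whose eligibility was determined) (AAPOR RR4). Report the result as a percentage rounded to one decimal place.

44.4%

Numerator → 610 + 66 = 676
Determined eligible → 610 + 66 + 271 + 207 + 87 = 1241
e = 1241 / (1241 + 610) = 1241 / 1851 = 0.6704
Eligible share of unknowns → 0.6704 × 420 = 281.57
Denominator → 1241 + 281.57 = 1522.57
RR4 = 676 / 1522.57 = 0.4440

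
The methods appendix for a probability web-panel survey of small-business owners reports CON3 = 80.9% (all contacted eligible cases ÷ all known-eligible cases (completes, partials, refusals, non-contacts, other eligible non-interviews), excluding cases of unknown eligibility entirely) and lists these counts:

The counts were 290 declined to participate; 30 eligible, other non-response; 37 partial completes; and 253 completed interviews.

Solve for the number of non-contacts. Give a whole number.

Top → 253 + 37 + 290 + 30 = 610
CON3 = 610 / D = 0.809
D = 610 / 0.809 = 754.0
Other denominator terms total 610
non-contacts = 754.0 − 610 ≈ 144

144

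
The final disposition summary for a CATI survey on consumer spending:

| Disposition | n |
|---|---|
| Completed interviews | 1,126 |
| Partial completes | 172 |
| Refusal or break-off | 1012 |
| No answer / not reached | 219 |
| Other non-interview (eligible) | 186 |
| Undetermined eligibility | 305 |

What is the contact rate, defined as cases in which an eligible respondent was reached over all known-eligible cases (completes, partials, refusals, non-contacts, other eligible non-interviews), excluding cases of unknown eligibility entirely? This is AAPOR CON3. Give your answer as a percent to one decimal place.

91.9%

Top: 1126 + 172 + 1012 + 186 = 2496
Base: 1126 + 172 + 1012 + 219 + 186 = 2715
CON3 = 2496 / 2715 = 0.9193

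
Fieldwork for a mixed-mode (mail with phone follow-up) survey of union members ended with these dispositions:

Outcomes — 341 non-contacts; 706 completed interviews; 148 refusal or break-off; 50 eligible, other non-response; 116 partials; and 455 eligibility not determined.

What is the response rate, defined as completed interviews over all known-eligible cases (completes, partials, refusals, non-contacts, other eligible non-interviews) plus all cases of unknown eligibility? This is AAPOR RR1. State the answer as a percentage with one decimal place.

Num: 706
Denominator: 706 + 116 + 148 + 341 + 50 + 455 = 1816
RR1 = 706 / 1816 = 0.3888

38.9%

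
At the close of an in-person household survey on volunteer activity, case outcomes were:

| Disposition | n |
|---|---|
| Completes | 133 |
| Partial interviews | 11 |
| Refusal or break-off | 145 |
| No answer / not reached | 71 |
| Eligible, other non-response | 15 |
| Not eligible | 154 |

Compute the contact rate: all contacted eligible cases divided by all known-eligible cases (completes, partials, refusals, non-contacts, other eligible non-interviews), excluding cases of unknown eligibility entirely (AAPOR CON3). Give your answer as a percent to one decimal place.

Top = 133 + 11 + 145 + 15 = 304
Denominator = 133 + 11 + 145 + 71 + 15 = 375
CON3 = 304 / 375 = 0.8107

81.1%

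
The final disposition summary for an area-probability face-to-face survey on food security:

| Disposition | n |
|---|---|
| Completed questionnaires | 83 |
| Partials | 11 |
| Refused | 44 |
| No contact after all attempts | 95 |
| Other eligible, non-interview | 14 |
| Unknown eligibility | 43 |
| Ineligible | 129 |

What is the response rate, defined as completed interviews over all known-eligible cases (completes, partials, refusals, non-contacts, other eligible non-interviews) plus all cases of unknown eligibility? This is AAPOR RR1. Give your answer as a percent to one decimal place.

Top = 83
Denom = 83 + 11 + 44 + 95 + 14 + 43 = 290
RR1 = 83 / 290 = 0.2862

28.6%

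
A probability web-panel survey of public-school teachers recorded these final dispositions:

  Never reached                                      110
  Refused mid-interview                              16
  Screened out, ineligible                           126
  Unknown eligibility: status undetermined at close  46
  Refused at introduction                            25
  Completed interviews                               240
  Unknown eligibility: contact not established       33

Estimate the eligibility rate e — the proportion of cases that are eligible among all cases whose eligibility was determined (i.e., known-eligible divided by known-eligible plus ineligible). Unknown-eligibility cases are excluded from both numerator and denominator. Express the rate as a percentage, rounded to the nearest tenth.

75.6%

Refusals = 25 + 16 = 41
Unknown if eligible = 33 + 46 = 79
Eligible (known) = 240 + 41 + 110 = 391
e = 391 / (391 + 126) = 391 / 517 = 0.7563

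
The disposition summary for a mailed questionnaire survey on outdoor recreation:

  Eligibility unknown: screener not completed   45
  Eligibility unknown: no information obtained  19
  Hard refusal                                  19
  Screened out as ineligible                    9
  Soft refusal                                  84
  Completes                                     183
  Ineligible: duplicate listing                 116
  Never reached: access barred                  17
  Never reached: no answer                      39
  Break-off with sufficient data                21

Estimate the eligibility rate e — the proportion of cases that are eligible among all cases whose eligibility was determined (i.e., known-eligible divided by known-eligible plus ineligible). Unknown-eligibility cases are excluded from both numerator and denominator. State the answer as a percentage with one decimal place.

74.4%

Declined to participate = 19 + 84 = 103
No contact after all attempts = 39 + 17 = 56
Eligibility not determined = 45 + 19 = 64
Not eligible = 9 + 116 = 125
Known eligible → 183 + 21 + 103 + 56 = 363
e = 363 / (363 + 125) = 363 / 488 = 0.7439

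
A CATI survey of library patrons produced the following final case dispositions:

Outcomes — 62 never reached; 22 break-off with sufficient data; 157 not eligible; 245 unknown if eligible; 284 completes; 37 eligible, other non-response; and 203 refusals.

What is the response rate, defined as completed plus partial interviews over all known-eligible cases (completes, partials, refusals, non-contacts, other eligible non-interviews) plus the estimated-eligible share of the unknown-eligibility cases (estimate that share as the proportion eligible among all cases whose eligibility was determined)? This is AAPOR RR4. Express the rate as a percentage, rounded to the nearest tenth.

Num: 284 + 22 = 306
Known eligible: 284 + 22 + 203 + 62 + 37 = 608
e = 608 / (608 + 157) = 608 / 765 = 0.7948
Eligible share of unknowns: 0.7948 × 245 = 194.73
Denom: 608 + 194.73 = 802.73
RR4 = 306 / 802.73 = 0.3812

38.1%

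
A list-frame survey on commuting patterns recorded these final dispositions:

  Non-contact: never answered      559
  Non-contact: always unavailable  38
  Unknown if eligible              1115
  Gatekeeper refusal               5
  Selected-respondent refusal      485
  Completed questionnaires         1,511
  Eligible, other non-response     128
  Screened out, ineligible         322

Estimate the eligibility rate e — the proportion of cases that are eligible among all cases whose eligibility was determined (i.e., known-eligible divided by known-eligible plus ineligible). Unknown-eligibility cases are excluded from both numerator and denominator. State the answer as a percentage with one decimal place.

Refusals = 5 + 485 = 490
No answer / not reached = 559 + 38 = 597
Determined eligible → 1511 + 490 + 597 + 128 = 2726
e = 2726 / (2726 + 322) = 2726 / 3048 = 0.8944

89.4%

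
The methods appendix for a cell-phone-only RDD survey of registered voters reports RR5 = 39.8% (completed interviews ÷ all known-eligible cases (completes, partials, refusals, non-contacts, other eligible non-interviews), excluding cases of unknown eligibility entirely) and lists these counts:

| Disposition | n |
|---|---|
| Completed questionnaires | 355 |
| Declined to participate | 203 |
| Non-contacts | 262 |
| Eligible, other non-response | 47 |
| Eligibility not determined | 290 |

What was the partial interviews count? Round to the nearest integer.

RR5 = 355 / D = 0.398
D = 355 / 0.398 = 892.0
Remaining denominator categories sum to 867
partial interviews = 892.0 − 867 ≈ 25

25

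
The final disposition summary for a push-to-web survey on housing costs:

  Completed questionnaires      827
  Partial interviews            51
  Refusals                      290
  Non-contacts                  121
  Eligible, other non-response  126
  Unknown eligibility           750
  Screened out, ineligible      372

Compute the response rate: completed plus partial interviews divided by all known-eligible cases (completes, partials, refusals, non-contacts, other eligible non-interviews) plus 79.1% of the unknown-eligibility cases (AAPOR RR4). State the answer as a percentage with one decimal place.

Numerator = 827 + 51 = 878
Determined eligible = 827 + 51 + 290 + 121 + 126 = 1415
e × U = 0.7910 × 750 = 593.25
Denom = 1415 + 593.25 = 2008.25
RR4 = 878 / 2008.25 = 0.4372

43.7%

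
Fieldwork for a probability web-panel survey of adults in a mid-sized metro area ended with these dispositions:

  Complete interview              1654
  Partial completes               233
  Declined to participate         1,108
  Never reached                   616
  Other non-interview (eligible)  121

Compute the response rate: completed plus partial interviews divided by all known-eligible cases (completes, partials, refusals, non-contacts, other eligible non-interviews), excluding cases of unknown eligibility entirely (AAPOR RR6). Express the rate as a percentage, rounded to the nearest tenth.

50.6%

Top = 1654 + 233 = 1887
Denom = 1654 + 233 + 1108 + 616 + 121 = 3732
RR6 = 1887 / 3732 = 0.5056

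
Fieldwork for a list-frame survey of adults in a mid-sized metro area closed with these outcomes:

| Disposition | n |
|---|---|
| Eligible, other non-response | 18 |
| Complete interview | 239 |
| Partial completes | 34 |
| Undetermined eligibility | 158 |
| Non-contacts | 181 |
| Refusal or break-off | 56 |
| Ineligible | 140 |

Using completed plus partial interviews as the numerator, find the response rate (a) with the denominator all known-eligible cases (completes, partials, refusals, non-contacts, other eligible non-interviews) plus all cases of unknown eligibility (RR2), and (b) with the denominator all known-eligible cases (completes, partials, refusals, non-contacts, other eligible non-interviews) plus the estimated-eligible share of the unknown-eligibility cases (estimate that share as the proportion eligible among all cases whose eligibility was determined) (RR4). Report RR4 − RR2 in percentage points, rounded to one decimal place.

Top → 239 + 34 = 273
Base → 239 + 34 + 56 + 181 + 18 + 158 = 686
RR2 = 273 / 686 = 0.3980
Known eligible → 239 + 34 + 56 + 181 + 18 = 528
e = 528 / (528 + 140) = 528 / 668 = 0.7904
Eligible share of unknowns → 0.7904 × 158 = 124.88
Base → 528 + 124.88 = 652.88
RR4 = 273 / 652.88 = 0.4181
Difference = 41.81 − 39.80 = 2.01 percentage points

2.0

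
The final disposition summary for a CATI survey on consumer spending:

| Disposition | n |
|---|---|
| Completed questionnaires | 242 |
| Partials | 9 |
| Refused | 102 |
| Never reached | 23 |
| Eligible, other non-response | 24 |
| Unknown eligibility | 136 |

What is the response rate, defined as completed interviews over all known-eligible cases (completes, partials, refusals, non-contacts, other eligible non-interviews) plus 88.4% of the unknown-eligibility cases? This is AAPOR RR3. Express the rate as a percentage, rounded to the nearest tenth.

Top = 242
Determined eligible = 242 + 9 + 102 + 23 + 24 = 400
e × U = 0.8840 × 136 = 120.22
Base = 400 + 120.22 = 520.22
RR3 = 242 / 520.22 = 0.4652

46.5%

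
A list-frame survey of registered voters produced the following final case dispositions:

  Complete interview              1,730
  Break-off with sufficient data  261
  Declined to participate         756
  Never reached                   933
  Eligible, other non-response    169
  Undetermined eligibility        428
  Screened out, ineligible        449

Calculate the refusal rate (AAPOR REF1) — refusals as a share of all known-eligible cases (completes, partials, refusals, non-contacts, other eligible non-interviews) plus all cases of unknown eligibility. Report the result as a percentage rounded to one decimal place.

17.7%

Top → 756
Base → 1730 + 261 + 756 + 933 + 169 + 428 = 4277
REF1 = 756 / 4277 = 0.1768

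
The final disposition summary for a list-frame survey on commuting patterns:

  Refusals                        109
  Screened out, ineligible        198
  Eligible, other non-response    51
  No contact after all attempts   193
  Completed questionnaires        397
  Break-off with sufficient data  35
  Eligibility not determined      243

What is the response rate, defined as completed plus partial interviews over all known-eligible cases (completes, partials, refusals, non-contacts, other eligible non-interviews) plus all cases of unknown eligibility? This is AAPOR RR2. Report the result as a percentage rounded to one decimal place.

Num → 397 + 35 = 432
Denominator → 397 + 35 + 109 + 193 + 51 + 243 = 1028
RR2 = 432 / 1028 = 0.4202

42.0%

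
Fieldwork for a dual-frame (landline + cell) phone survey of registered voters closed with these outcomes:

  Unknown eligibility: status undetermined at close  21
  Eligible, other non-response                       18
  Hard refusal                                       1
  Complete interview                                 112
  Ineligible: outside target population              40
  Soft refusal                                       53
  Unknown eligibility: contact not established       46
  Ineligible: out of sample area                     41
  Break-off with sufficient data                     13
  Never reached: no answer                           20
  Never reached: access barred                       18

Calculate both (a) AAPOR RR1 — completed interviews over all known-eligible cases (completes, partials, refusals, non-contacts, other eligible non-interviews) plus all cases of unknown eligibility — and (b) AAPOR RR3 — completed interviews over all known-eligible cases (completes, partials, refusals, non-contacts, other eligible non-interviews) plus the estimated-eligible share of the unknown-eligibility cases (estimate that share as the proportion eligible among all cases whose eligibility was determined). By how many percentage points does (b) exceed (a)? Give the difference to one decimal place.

2.2

Refused = 1 + 53 = 54
Never reached = 20 + 18 = 38
Eligibility not determined = 46 + 21 = 67
Screened out, ineligible = 40 + 41 = 81
Top: 112
Base: 112 + 13 + 54 + 38 + 18 + 67 = 302
RR1 = 112 / 302 = 0.3709
Eligible (known): 112 + 13 + 54 + 38 + 18 = 235
e = 235 / (235 + 81) = 235 / 316 = 0.7437
Estimated eligible among unknowns: 0.7437 × 67 = 49.83
Base: 235 + 49.83 = 284.83
RR3 = 112 / 284.83 = 0.3932
Difference = 39.32 − 37.09 = 2.23 percentage points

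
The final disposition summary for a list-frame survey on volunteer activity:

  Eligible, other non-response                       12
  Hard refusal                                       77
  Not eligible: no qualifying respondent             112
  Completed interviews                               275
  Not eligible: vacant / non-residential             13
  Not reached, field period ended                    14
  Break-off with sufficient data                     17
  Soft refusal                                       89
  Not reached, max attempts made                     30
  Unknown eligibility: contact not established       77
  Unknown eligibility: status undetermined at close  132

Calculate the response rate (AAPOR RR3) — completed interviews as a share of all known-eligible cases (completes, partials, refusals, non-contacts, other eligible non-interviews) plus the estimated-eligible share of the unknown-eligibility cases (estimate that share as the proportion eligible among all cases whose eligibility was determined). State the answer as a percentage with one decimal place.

Declined to participate = 77 + 89 = 166
Non-contacts = 14 + 30 = 44
Undetermined eligibility = 77 + 132 = 209
Ineligible = 112 + 13 = 125
Num → 275
Determined eligible → 275 + 17 + 166 + 44 + 12 = 514
e = 514 / (514 + 125) = 514 / 639 = 0.8044
e × U → 0.8044 × 209 = 168.12
Denominator → 514 + 168.12 = 682.12
RR3 = 275 / 682.12 = 0.4032

40.3%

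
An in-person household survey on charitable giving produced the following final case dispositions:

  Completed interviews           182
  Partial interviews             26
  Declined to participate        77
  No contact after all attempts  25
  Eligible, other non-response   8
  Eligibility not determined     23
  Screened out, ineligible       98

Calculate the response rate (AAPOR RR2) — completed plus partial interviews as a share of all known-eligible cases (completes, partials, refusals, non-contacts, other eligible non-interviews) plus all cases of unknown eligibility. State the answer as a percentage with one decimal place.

Numerator → 182 + 26 = 208
Denominator → 182 + 26 + 77 + 25 + 8 + 23 = 341
RR2 = 208 / 341 = 0.6100

61.0%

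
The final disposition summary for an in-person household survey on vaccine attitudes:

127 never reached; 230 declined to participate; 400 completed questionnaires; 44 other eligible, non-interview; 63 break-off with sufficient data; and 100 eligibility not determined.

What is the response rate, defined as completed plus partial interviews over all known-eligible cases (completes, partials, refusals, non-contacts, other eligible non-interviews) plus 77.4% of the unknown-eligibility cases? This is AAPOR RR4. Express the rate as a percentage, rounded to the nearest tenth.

49.2%

Top → 400 + 63 = 463
Eligible (known) → 400 + 63 + 230 + 127 + 44 = 864
e × U → 0.7740 × 100 = 77.40
Denom → 864 + 77.40 = 941.40
RR4 = 463 / 941.40 = 0.4918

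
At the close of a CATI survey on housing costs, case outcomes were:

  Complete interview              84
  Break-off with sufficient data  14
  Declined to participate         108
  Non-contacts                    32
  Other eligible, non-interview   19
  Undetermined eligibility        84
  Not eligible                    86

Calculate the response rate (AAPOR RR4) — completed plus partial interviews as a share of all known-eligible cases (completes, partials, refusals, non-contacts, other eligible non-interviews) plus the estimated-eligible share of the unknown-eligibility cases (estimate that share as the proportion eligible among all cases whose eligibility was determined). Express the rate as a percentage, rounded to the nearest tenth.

30.6%

Top: 84 + 14 = 98
Eligible (known): 84 + 14 + 108 + 32 + 19 = 257
e = 257 / (257 + 86) = 257 / 343 = 0.7493
Estimated eligible among unknowns: 0.7493 × 84 = 62.94
Denominator: 257 + 62.94 = 319.94
RR4 = 98 / 319.94 = 0.3063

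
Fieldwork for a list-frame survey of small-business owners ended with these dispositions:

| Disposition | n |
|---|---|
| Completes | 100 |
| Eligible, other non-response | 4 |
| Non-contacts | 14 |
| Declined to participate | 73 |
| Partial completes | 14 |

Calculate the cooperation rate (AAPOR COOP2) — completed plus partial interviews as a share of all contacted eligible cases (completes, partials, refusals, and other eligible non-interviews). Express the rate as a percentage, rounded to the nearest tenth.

Top → 100 + 14 = 114
Denominator → 100 + 14 + 73 + 4 = 191
COOP2 = 114 / 191 = 0.5969

59.7%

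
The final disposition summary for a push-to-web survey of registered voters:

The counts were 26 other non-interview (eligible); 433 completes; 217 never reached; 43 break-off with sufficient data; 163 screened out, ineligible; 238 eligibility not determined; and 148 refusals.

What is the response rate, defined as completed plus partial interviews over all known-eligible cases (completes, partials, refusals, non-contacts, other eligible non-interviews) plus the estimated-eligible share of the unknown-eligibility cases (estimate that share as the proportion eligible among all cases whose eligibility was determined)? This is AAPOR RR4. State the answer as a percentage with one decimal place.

44.6%

Numerator → 433 + 43 = 476
Eligible (known) → 433 + 43 + 148 + 217 + 26 = 867
e = 867 / (867 + 163) = 867 / 1030 = 0.8417
Estimated eligible among unknowns → 0.8417 × 238 = 200.32
Base → 867 + 200.32 = 1067.32
RR4 = 476 / 1067.32 = 0.4460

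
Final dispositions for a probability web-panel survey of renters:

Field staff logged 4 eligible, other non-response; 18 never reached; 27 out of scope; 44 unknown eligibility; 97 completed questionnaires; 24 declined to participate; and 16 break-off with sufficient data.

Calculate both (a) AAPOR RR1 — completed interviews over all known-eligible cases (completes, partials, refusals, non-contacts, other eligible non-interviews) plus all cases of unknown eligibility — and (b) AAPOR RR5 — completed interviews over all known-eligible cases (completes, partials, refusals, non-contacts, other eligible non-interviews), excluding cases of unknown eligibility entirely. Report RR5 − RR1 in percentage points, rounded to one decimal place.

13.2

Num → 97
Base → 97 + 16 + 24 + 18 + 4 + 44 = 203
RR1 = 97 / 203 = 0.4778
Base → 97 + 16 + 24 + 18 + 4 = 159
RR5 = 97 / 159 = 0.6101
Difference = 61.01 − 47.78 = 13.23 percentage points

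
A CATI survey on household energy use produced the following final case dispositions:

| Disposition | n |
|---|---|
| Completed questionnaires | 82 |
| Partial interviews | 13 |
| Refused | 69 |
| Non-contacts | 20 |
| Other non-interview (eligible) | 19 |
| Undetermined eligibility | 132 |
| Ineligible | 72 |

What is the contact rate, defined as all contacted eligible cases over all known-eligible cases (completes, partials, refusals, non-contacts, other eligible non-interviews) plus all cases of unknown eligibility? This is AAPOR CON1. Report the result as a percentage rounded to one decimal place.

Top = 82 + 13 + 69 + 19 = 183
Base = 82 + 13 + 69 + 20 + 19 + 132 = 335
CON1 = 183 / 335 = 0.5463

54.6%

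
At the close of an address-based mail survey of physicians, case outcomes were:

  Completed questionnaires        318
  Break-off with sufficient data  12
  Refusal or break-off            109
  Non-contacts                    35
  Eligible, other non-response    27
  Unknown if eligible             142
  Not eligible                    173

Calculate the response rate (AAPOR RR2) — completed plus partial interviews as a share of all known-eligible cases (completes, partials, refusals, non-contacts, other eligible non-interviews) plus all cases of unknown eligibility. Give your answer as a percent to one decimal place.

Top → 318 + 12 = 330
Denominator → 318 + 12 + 109 + 35 + 27 + 142 = 643
RR2 = 330 / 643 = 0.5132

51.3%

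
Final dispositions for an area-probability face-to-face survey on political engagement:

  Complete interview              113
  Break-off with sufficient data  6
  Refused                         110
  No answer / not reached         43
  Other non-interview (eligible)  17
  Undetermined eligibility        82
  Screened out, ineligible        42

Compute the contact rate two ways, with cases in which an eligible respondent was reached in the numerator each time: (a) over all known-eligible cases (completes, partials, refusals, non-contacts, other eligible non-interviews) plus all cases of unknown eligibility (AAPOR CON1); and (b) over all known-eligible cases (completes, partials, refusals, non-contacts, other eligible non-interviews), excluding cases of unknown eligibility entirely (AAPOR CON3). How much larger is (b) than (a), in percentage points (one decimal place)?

18.8

Numerator = 113 + 6 + 110 + 17 = 246
Denom = 113 + 6 + 110 + 43 + 17 + 82 = 371
CON1 = 246 / 371 = 0.6631
Denom = 113 + 6 + 110 + 43 + 17 = 289
CON3 = 246 / 289 = 0.8512
Difference = 85.12 − 66.31 = 18.81 percentage points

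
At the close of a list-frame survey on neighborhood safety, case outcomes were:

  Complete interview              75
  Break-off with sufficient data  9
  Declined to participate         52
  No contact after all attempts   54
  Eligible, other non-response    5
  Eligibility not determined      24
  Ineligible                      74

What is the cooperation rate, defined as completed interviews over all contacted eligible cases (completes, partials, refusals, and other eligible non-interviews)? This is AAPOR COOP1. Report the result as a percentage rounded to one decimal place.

53.2%

Num → 75
Denominator → 75 + 9 + 52 + 5 = 141
COOP1 = 75 / 141 = 0.5319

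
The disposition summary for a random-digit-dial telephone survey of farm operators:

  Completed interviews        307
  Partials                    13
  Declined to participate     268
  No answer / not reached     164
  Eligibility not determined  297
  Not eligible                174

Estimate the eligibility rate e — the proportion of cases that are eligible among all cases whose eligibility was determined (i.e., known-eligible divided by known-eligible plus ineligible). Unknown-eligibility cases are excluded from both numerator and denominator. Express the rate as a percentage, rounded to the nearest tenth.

Known eligible → 307 + 13 + 268 + 164 = 752
e = 752 / (752 + 174) = 752 / 926 = 0.8121

81.2%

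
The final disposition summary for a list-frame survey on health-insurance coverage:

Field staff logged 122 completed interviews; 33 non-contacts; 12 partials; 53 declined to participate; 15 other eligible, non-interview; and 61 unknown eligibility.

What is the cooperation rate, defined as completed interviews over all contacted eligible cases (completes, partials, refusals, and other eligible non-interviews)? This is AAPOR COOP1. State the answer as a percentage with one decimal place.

60.4%

Top → 122
Denom → 122 + 12 + 53 + 15 = 202
COOP1 = 122 / 202 = 0.6040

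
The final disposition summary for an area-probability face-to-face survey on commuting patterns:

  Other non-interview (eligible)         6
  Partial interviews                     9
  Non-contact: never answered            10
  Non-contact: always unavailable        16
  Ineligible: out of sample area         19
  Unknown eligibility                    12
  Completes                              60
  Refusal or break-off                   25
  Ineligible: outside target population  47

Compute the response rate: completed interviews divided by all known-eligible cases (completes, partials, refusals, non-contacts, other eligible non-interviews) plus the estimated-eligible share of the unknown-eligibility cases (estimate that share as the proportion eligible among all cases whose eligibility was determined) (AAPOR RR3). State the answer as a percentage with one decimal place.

44.8%

No contact after all attempts = 10 + 16 = 26
Ineligible = 47 + 19 = 66
Num: 60
Eligible (known): 60 + 9 + 25 + 26 + 6 = 126
e = 126 / (126 + 66) = 126 / 192 = 0.6562
Estimated eligible among unknowns: 0.6562 × 12 = 7.87
Base: 126 + 7.87 = 133.87
RR3 = 60 / 133.87 = 0.4482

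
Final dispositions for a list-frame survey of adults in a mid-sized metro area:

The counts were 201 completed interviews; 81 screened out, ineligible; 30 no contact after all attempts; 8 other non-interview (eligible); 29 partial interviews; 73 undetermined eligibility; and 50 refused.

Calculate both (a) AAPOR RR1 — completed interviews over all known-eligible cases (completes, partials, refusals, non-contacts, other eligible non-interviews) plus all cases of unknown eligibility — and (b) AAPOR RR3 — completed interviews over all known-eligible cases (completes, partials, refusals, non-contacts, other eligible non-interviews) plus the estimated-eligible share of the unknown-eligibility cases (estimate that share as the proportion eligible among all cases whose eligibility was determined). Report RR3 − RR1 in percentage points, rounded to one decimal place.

2.0

Top: 201
Denominator: 201 + 29 + 50 + 30 + 8 + 73 = 391
RR1 = 201 / 391 = 0.5141
Eligible (known): 201 + 29 + 50 + 30 + 8 = 318
e = 318 / (318 + 81) = 318 / 399 = 0.7970
e × U: 0.7970 × 73 = 58.18
Denominator: 318 + 58.18 = 376.18
RR3 = 201 / 376.18 = 0.5343
Difference = 53.43 − 51.41 = 2.02 percentage points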